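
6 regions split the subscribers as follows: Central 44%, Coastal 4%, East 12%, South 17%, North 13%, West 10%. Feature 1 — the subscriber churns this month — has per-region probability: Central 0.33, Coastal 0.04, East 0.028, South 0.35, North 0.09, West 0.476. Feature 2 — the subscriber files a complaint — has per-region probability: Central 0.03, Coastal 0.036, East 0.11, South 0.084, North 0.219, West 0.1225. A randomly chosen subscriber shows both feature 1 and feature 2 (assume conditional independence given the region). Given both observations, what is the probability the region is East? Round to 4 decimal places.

By Bayes' rule, posterior ∝ prior × likelihood:
  Central: 0.44 × 0.33 × 0.03 = 0.004356
  Coastal: 0.04 × 0.04 × 0.036 = 0.0000576
  East: 0.12 × 0.028 × 0.11 = 0.0003696
  South: 0.17 × 0.35 × 0.084 = 0.004998
  North: 0.13 × 0.09 × 0.219 = 0.0025623
  West: 0.1 × 0.476 × 0.1225 = 0.005831
Total = 0.0181745.
P(East | evidence) = 0.0003696 / 0.0181745 ≈ 0.0203.

0.0203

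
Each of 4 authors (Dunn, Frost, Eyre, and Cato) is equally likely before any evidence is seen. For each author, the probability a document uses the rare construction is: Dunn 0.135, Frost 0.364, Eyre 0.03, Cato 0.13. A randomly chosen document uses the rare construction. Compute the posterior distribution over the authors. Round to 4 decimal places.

Dunn 0.2049, Frost 0.5524, Eyre 0.0455, Cato 0.1973

Since the prior is uniform, the posterior is proportional to the likelihood:
  Dunn: 0.135
  Frost: 0.364
  Eyre: 0.03
  Cato: 0.13
Normalizing constant = 0.659.
P(Dunn | rare-form) = 0.135/0.659 ≈ 0.2049
P(Frost | rare-form) = 0.364/0.659 ≈ 0.5524
P(Eyre | rare-form) = 0.03/0.659 ≈ 0.0455
P(Cato | rare-form) = 0.13/0.659 ≈ 0.1973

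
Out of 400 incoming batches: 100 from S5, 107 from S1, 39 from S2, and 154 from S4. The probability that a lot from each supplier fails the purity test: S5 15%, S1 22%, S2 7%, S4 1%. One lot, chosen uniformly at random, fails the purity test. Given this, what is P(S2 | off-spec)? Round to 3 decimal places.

Prior × likelihood for each hypothesis:
  S5: 0.25 × 0.15 = 0.0375
  S1: 0.2675 × 0.22 = 0.05885
  S2: 0.0975 × 0.07 = 0.006825
  S4: 0.385 × 0.01 = 0.00385
Total = 0.107025.
P(S2 | evidence) = 0.006825 / 0.107025 ≈ 0.064.

0.064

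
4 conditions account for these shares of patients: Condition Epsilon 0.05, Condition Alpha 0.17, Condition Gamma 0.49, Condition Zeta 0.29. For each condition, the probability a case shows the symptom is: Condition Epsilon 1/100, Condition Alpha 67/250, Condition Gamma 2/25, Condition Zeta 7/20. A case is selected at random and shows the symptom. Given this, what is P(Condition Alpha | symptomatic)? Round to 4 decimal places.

0.2439

By Bayes' rule, posterior ∝ prior × likelihood:
  Condition Epsilon: 0.05 × 0.01 = 0.0005
  Condition Alpha: 0.17 × 0.268 = 0.04556
  Condition Gamma: 0.49 × 0.08 = 0.0392
  Condition Zeta: 0.29 × 0.35 = 0.1015
Total = 0.18676.
P(Condition Alpha | evidence) = 0.04556 / 0.18676 ≈ 0.2439.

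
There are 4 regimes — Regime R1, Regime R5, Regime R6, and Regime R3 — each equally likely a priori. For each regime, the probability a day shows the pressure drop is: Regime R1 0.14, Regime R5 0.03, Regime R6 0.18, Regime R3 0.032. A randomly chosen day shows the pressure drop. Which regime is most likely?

Regime R6

With a uniform prior (1/4 each), posterior ∝ likelihood:
  Regime R1: 0.14
  Regime R5: 0.03
  Regime R6: 0.18
  Regime R3: 0.032
Sum = 0.382.
Largest term belongs to Regime R6, so Regime R6 is most probable.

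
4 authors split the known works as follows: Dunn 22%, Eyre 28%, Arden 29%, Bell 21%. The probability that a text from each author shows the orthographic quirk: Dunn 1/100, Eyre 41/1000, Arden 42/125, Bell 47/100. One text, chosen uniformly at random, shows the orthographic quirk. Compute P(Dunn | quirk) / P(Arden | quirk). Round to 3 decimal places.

Unnormalized posteriors (prior × likelihood):
  Dunn: 0.22 × 0.01 = 0.0022
  Eyre: 0.28 × 0.041 = 0.01148
  Arden: 0.29 × 0.336 = 0.09744
  Bell: 0.21 × 0.47 = 0.0987
Sum = 0.20982.
The ratio is 0.0022 / 0.09744 (the normalizer cancels) = 0.023.

0.023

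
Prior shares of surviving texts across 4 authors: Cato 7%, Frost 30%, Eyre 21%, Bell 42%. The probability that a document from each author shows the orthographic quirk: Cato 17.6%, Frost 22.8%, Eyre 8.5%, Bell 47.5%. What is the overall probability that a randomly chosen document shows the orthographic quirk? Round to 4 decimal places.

0.2981

Unnormalized posteriors (prior × likelihood):
  Cato: 0.07 × 0.176 = 0.01232
  Frost: 0.3 × 0.228 = 0.0684
  Eyre: 0.21 × 0.085 = 0.01785
  Bell: 0.42 × 0.475 = 0.1995
P(quirk) = 0.01232 + 0.0684 + 0.01785 + 0.1995 = 0.29807 → 0.2981.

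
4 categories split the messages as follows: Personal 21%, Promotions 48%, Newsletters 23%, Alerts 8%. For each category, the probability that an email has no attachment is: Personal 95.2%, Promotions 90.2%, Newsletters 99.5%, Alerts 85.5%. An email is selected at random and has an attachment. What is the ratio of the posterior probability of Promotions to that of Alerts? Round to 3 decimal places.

Taking complements, P(attachment | each) = Personal 0.048, Promotions 0.098, Newsletters 0.005, Alerts 0.145.
Compute prior × likelihood for every hypothesis:
  Personal: 0.21 × 0.048 = 0.01008
  Promotions: 0.48 × 0.098 = 0.04704
  Newsletters: 0.23 × 0.005 = 0.00115
  Alerts: 0.08 × 0.145 = 0.0116
Sum = 0.06987.
The ratio is 0.04704 / 0.0116 (the normalizer cancels) = 4.055.

4.055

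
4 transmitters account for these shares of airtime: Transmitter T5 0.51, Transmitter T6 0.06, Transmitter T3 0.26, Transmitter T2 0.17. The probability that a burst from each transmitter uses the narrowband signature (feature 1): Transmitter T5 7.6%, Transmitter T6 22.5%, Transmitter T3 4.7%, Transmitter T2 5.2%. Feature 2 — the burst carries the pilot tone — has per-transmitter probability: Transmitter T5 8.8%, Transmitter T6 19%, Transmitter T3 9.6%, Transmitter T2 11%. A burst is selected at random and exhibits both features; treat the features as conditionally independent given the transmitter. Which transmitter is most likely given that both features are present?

Transmitter T5

Compute prior × likelihood for every hypothesis:
  Transmitter T5: 0.51 × 0.076 × 0.088 = 0.00341088
  Transmitter T6: 0.06 × 0.225 × 0.19 = 0.002565
  Transmitter T3: 0.26 × 0.047 × 0.096 = 0.00117312
  Transmitter T2: 0.17 × 0.052 × 0.11 = 0.0009724
Normalizing constant = 0.0081214.
Largest term belongs to Transmitter T5, so Transmitter T5 is most probable.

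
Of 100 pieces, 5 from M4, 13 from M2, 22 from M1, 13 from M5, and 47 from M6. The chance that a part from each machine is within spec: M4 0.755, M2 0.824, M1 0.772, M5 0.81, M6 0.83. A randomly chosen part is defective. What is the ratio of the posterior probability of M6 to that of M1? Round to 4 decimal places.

Taking complements, P(defective | each) = M4 0.245, M2 0.176, M1 0.228, M5 0.19, M6 0.17.
Compute prior × likelihood for every hypothesis:
  M4: 0.05 × 0.245 = 0.01225
  M2: 0.13 × 0.176 = 0.02288
  M1: 0.22 × 0.228 = 0.05016
  M5: 0.13 × 0.19 = 0.0247
  M6: 0.47 × 0.17 = 0.0799
Total = 0.18989.
The ratio is 0.0799 / 0.05016 (the normalizer cancels) = 1.5929.

1.5929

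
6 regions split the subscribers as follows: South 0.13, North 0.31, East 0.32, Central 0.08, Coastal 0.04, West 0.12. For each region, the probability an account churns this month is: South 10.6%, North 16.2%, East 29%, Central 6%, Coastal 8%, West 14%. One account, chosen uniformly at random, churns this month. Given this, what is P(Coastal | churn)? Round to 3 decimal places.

0.018

Prior × likelihood for each hypothesis:
  South: 0.13 × 0.106 = 0.01378
  North: 0.31 × 0.162 = 0.05022
  East: 0.32 × 0.29 = 0.0928
  Central: 0.08 × 0.06 = 0.0048
  Coastal: 0.04 × 0.08 = 0.0032
  West: 0.12 × 0.14 = 0.0168
Sum = 0.1816.
P(Coastal | evidence) = 0.0032 / 0.1816 ≈ 0.018.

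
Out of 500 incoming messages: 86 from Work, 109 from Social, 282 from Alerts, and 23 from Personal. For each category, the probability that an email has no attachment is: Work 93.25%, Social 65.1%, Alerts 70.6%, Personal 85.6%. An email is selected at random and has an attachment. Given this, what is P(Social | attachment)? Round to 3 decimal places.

0.292

Taking complements, P(attachment | each) = Work 0.0675, Social 0.349, Alerts 0.294, Personal 0.144.
Unnormalized posteriors (prior × likelihood):
  Work: 0.172 × 0.0675 = 0.01161
  Social: 0.218 × 0.349 = 0.076082
  Alerts: 0.564 × 0.294 = 0.165816
  Personal: 0.046 × 0.144 = 0.006624
Sum = 0.260132.
P(Social | evidence) = 0.076082 / 0.260132 ≈ 0.292.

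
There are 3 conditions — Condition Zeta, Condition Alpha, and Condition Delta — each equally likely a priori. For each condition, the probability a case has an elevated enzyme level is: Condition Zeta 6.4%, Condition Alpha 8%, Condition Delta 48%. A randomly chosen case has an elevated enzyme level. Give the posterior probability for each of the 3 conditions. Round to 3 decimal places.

Since the prior is uniform, the posterior is proportional to the likelihood:
  Condition Zeta: 0.064
  Condition Alpha: 0.08
  Condition Delta: 0.48
Sum = 0.624.
P(Condition Zeta | elevated) = 0.064/0.624 ≈ 0.103
P(Condition Alpha | elevated) = 0.08/0.624 ≈ 0.128
P(Condition Delta | elevated) = 0.48/0.624 ≈ 0.769

Condition Zeta 0.103, Condition Alpha 0.128, Condition Delta 0.769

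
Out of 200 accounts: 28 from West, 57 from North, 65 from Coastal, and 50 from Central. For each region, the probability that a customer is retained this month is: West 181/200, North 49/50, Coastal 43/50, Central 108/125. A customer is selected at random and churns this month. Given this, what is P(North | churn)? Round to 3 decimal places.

Taking complements, P(churn | each) = West 0.095, North 0.02, Coastal 0.14, Central 0.136.
Compute prior × likelihood for every hypothesis:
  West: 0.14 × 0.095 = 0.0133
  North: 0.285 × 0.02 = 0.0057
  Coastal: 0.325 × 0.14 = 0.0455
  Central: 0.25 × 0.136 = 0.034
Sum = 0.0985.
P(North | evidence) = 0.0057 / 0.0985 ≈ 0.058.

0.058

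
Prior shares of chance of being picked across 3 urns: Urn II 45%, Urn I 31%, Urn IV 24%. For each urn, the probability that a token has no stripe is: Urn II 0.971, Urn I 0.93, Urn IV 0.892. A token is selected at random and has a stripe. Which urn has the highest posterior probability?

Urn IV

Taking complements, P(striped | each) = Urn II 0.029, Urn I 0.07, Urn IV 0.108.
Unnormalized posteriors (prior × likelihood):
  Urn II: 0.45 × 0.029 = 0.01305
  Urn I: 0.31 × 0.07 = 0.0217
  Urn IV: 0.24 × 0.108 = 0.02592
Normalizing constant = 0.06067.
Largest term belongs to Urn IV, so Urn IV is most probable.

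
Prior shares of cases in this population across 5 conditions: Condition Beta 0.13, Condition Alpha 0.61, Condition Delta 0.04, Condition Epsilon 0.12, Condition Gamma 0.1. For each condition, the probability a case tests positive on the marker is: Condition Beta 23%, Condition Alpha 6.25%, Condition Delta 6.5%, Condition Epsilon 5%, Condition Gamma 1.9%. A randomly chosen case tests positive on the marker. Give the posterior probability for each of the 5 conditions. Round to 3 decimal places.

Condition Beta 0.381, Condition Alpha 0.486, Condition Delta 0.033, Condition Epsilon 0.076, Condition Gamma 0.024

By Bayes' rule, posterior ∝ prior × likelihood:
  Condition Beta: 0.13 × 0.23 = 0.0299
  Condition Alpha: 0.61 × 0.0625 = 0.038125
  Condition Delta: 0.04 × 0.065 = 0.0026
  Condition Epsilon: 0.12 × 0.05 = 0.006
  Condition Gamma: 0.1 × 0.019 = 0.0019
Sum = 0.078525.
P(Condition Beta | marker-positive) = 0.0299/0.078525 ≈ 0.381
P(Condition Alpha | marker-positive) = 0.038125/0.078525 ≈ 0.486
P(Condition Delta | marker-positive) = 0.0026/0.078525 ≈ 0.033
P(Condition Epsilon | marker-positive) = 0.006/0.078525 ≈ 0.076
P(Condition Gamma | marker-positive) = 0.0019/0.078525 ≈ 0.024
(Check: 0.381+0.486+0.033+0.076+0.024 = 1.000.)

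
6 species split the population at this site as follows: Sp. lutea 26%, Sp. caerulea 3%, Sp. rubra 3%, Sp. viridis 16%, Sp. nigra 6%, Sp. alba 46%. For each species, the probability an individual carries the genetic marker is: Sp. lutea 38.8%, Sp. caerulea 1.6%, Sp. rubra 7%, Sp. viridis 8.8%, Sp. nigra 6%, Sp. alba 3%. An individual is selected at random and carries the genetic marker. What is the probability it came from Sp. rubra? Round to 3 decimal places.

Prior × likelihood for each hypothesis:
  Sp. lutea: 0.26 × 0.388 = 0.10088
  Sp. caerulea: 0.03 × 0.016 = 0.00048
  Sp. rubra: 0.03 × 0.07 = 0.0021
  Sp. viridis: 0.16 × 0.088 = 0.01408
  Sp. nigra: 0.06 × 0.06 = 0.0036
  Sp. alba: 0.46 × 0.03 = 0.0138
Normalizing constant = 0.13494.
P(Sp. rubra | evidence) = 0.0021 / 0.13494 ≈ 0.016.

0.016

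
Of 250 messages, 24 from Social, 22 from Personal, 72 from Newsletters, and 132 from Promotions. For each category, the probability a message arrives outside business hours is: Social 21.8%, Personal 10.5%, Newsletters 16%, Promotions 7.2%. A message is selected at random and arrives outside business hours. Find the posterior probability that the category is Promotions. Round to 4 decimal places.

Compute prior × likelihood for every hypothesis:
  Social: 0.096 × 0.218 = 0.020928
  Personal: 0.088 × 0.105 = 0.00924
  Newsletters: 0.288 × 0.16 = 0.04608
  Promotions: 0.528 × 0.072 = 0.038016
Sum = 0.114264.
P(Promotions | evidence) = 0.038016 / 0.114264 ≈ 0.3327.

0.3327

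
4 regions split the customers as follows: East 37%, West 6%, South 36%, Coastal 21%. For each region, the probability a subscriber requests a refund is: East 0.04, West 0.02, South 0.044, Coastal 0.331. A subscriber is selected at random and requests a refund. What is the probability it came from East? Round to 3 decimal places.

Compute prior × likelihood for every hypothesis:
  East: 0.37 × 0.04 = 0.0148
  West: 0.06 × 0.02 = 0.0012
  South: 0.36 × 0.044 = 0.01584
  Coastal: 0.21 × 0.331 = 0.06951
Total = 0.10135.
P(East | evidence) = 0.0148 / 0.10135 ≈ 0.146.

0.146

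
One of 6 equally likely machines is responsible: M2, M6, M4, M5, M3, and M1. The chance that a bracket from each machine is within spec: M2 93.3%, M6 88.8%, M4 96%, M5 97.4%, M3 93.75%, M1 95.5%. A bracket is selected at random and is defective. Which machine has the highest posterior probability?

M6

Taking complements, P(defective | each) = M2 0.067, M6 0.112, M4 0.04, M5 0.026, M3 0.0625, M1 0.045.
Since the prior is uniform, the posterior is proportional to the likelihood:
  M2: 0.067
  M6: 0.112
  M4: 0.04
  M5: 0.026
  M3: 0.0625
  M1: 0.045
Total = 0.3525.
Largest term belongs to M6, so M6 is most probable.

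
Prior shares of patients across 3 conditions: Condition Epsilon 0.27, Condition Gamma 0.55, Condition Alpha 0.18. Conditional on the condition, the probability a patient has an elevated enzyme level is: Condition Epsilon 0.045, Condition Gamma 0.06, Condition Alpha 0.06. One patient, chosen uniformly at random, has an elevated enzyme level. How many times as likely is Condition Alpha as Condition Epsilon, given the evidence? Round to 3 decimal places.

0.889

Compute prior × likelihood for every hypothesis:
  Condition Epsilon: 0.27 × 0.045 = 0.01215
  Condition Gamma: 0.55 × 0.06 = 0.033
  Condition Alpha: 0.18 × 0.06 = 0.0108
Normalizing constant = 0.05595.
The ratio is 0.0108 / 0.01215 (the normalizer cancels) = 0.889.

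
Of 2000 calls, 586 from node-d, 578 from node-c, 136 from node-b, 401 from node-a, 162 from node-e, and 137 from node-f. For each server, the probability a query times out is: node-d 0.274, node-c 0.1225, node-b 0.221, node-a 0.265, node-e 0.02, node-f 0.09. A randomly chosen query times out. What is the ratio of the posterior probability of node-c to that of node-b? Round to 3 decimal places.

2.356

By Bayes' rule, posterior ∝ prior × likelihood:
  node-d: 0.293 × 0.274 = 0.080282
  node-c: 0.289 × 0.1225 = 0.0354025
  node-b: 0.068 × 0.221 = 0.015028
  node-a: 0.2005 × 0.265 = 0.0531325
  node-e: 0.081 × 0.02 = 0.00162
  node-f: 0.0685 × 0.09 = 0.006165
Normalizing constant = 0.19163.
The ratio is 0.0354025 / 0.015028 (the normalizer cancels) = 2.356.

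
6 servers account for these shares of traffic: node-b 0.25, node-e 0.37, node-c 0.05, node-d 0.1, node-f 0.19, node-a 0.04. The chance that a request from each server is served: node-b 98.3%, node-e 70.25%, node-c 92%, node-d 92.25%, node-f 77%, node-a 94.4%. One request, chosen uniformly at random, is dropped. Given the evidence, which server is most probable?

Taking complements, P(dropped | each) = node-b 0.017, node-e 0.2975, node-c 0.08, node-d 0.0775, node-f 0.23, node-a 0.056.
By Bayes' rule, posterior ∝ prior × likelihood:
  node-b: 0.25 × 0.017 = 0.00425
  node-e: 0.37 × 0.2975 = 0.110075
  node-c: 0.05 × 0.08 = 0.004
  node-d: 0.1 × 0.0775 = 0.00775
  node-f: 0.19 × 0.23 = 0.0437
  node-a: 0.04 × 0.056 = 0.00224
Normalizing constant = 0.172015.
Largest term belongs to node-e, so node-e is most probable.

node-e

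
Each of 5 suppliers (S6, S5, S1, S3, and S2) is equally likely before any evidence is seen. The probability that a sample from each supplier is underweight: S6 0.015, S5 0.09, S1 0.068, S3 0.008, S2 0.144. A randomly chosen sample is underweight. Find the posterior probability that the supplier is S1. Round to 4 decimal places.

0.2092

Since the prior is uniform, the posterior is proportional to the likelihood:
  S6: 0.015
  S5: 0.09
  S1: 0.068
  S3: 0.008
  S2: 0.144
Normalizing constant = 0.325.
P(S1 | evidence) = 0.068 / 0.325 ≈ 0.2092.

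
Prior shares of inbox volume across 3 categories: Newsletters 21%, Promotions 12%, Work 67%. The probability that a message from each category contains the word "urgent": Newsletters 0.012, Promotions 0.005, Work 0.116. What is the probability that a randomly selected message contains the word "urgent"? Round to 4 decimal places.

By Bayes' rule, posterior ∝ prior × likelihood:
  Newsletters: 0.21 × 0.012 = 0.00252
  Promotions: 0.12 × 0.005 = 0.0006
  Work: 0.67 × 0.116 = 0.07772
P(urgent-flag) = 0.00252 + 0.0006 + 0.07772 = 0.08084 → 0.0808.

0.0808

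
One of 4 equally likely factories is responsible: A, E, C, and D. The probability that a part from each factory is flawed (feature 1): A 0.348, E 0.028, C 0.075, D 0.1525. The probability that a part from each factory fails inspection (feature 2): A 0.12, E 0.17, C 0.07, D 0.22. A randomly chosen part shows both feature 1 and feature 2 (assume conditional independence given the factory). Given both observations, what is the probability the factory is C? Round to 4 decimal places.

With a uniform prior (1/4 each), posterior ∝ likelihood:
  A: 0.348 × 0.12 = 0.04176
  E: 0.028 × 0.17 = 0.00476
  C: 0.075 × 0.07 = 0.00525
  D: 0.1525 × 0.22 = 0.03355
Normalizing constant = 0.08532.
P(C | evidence) = 0.00525 / 0.08532 ≈ 0.0615.

0.0615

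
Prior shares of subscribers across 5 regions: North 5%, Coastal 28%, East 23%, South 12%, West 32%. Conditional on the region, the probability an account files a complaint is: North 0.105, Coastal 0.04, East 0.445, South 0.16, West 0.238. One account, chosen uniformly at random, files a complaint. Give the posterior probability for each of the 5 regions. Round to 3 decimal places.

North 0.025, Coastal 0.052, East 0.478, South 0.090, West 0.356

Prior × likelihood for each hypothesis:
  North: 0.05 × 0.105 = 0.00525
  Coastal: 0.28 × 0.04 = 0.0112
  East: 0.23 × 0.445 = 0.10235
  South: 0.12 × 0.16 = 0.0192
  West: 0.32 × 0.238 = 0.07616
Sum = 0.21416.
P(North | complaint) = 0.00525/0.21416 ≈ 0.025
P(Coastal | complaint) = 0.0112/0.21416 ≈ 0.052
P(East | complaint) = 0.10235/0.21416 ≈ 0.478
P(South | complaint) = 0.0192/0.21416 ≈ 0.090
P(West | complaint) = 0.07616/0.21416 ≈ 0.356
(Check: 0.025+0.052+0.478+0.090+0.356 = 1.001.)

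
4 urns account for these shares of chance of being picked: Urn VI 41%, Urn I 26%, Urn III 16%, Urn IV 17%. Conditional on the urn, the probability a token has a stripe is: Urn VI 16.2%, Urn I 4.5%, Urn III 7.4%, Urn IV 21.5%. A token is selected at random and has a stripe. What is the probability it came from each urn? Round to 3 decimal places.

Compute prior × likelihood for every hypothesis:
  Urn VI: 0.41 × 0.162 = 0.06642
  Urn I: 0.26 × 0.045 = 0.0117
  Urn III: 0.16 × 0.074 = 0.01184
  Urn IV: 0.17 × 0.215 = 0.03655
Normalizing constant = 0.12651.
P(Urn VI | striped) = 0.06642/0.12651 ≈ 0.525
P(Urn I | striped) = 0.0117/0.12651 ≈ 0.092
P(Urn III | striped) = 0.01184/0.12651 ≈ 0.094
P(Urn IV | striped) = 0.03655/0.12651 ≈ 0.289

Urn VI 0.525, Urn I 0.092, Urn III 0.094, Urn IV 0.289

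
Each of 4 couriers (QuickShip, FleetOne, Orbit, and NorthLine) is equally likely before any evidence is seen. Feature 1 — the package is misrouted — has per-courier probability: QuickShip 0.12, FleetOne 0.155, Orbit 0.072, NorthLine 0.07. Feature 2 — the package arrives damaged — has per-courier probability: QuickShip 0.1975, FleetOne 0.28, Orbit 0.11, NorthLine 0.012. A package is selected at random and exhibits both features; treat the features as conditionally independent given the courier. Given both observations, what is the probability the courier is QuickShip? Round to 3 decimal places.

0.312

With a uniform prior (1/4 each), posterior ∝ likelihood:
  QuickShip: 0.12 × 0.1975 = 0.0237
  FleetOne: 0.155 × 0.28 = 0.0434
  Orbit: 0.072 × 0.11 = 0.00792
  NorthLine: 0.07 × 0.012 = 0.00084
Normalizing constant = 0.07586.
P(QuickShip | evidence) = 0.0237 / 0.07586 ≈ 0.312.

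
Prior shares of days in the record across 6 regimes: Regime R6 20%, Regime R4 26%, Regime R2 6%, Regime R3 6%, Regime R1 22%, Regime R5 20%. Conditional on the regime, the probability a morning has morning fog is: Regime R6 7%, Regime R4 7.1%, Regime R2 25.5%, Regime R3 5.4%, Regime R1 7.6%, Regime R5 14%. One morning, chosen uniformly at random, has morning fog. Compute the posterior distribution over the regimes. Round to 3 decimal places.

Regime R6 0.146, Regime R4 0.193, Regime R2 0.160, Regime R3 0.034, Regime R1 0.175, Regime R5 0.293

Prior × likelihood for each hypothesis:
  Regime R6: 0.2 × 0.07 = 0.014
  Regime R4: 0.26 × 0.071 = 0.01846
  Regime R2: 0.06 × 0.255 = 0.0153
  Regime R3: 0.06 × 0.054 = 0.00324
  Regime R1: 0.22 × 0.076 = 0.01672
  Regime R5: 0.2 × 0.14 = 0.028
Normalizing constant = 0.09572.
P(Regime R6 | fog) = 0.014/0.09572 ≈ 0.146
P(Regime R4 | fog) = 0.01846/0.09572 ≈ 0.193
P(Regime R2 | fog) = 0.0153/0.09572 ≈ 0.160
P(Regime R3 | fog) = 0.00324/0.09572 ≈ 0.034
P(Regime R1 | fog) = 0.01672/0.09572 ≈ 0.175
P(Regime R5 | fog) = 0.028/0.09572 ≈ 0.293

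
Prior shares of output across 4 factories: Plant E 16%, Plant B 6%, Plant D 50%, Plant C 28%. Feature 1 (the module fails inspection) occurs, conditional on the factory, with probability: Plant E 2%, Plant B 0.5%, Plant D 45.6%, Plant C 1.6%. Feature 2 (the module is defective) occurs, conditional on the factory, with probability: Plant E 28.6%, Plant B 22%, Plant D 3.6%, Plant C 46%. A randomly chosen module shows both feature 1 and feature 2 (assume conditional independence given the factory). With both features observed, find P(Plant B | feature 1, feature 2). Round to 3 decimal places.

By Bayes' rule, posterior ∝ prior × likelihood:
  Plant E: 0.16 × 0.02 × 0.286 = 0.0009152
  Plant B: 0.06 × 0.005 × 0.22 = 0.000066
  Plant D: 0.5 × 0.456 × 0.036 = 0.008208
  Plant C: 0.28 × 0.016 × 0.46 = 0.0020608
Normalizing constant = 0.01125.
P(Plant B | evidence) = 0.000066 / 0.01125 ≈ 0.006.

0.006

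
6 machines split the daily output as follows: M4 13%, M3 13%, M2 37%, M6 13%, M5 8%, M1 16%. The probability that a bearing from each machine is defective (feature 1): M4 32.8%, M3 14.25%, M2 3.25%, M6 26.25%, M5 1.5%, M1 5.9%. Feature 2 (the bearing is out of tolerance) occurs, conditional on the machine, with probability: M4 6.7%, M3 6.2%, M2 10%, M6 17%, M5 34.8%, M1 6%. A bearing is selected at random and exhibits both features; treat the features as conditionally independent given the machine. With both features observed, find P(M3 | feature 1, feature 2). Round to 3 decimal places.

Compute prior × likelihood for every hypothesis:
  M4: 0.13 × 0.328 × 0.067 = 0.00285688
  M3: 0.13 × 0.1425 × 0.062 = 0.00114855
  M2: 0.37 × 0.0325 × 0.1 = 0.0012025
  M6: 0.13 × 0.2625 × 0.17 = 0.00580125
  M5: 0.08 × 0.015 × 0.348 = 0.0004176
  M1: 0.16 × 0.059 × 0.06 = 0.0005664
Total = 0.01199318.
P(M3 | evidence) = 0.00114855 / 0.01199318 ≈ 0.096.

0.096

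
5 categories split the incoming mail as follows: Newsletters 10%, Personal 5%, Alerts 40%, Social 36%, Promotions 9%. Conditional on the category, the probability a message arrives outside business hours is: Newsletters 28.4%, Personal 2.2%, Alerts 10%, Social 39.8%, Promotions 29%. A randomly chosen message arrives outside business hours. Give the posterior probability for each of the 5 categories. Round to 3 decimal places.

Newsletters 0.119, Personal 0.005, Alerts 0.167, Social 0.600, Promotions 0.109

Prior × likelihood for each hypothesis:
  Newsletters: 0.1 × 0.284 = 0.0284
  Personal: 0.05 × 0.022 = 0.0011
  Alerts: 0.4 × 0.1 = 0.04
  Social: 0.36 × 0.398 = 0.14328
  Promotions: 0.09 × 0.29 = 0.0261
Normalizing constant = 0.23888.
P(Newsletters | off-hours) = 0.0284/0.23888 ≈ 0.119
P(Personal | off-hours) = 0.0011/0.23888 ≈ 0.005
P(Alerts | off-hours) = 0.04/0.23888 ≈ 0.167
P(Social | off-hours) = 0.14328/0.23888 ≈ 0.600
P(Promotions | off-hours) = 0.0261/0.23888 ≈ 0.109
(Check: 0.119+0.005+0.167+0.600+0.109 = 1.000.)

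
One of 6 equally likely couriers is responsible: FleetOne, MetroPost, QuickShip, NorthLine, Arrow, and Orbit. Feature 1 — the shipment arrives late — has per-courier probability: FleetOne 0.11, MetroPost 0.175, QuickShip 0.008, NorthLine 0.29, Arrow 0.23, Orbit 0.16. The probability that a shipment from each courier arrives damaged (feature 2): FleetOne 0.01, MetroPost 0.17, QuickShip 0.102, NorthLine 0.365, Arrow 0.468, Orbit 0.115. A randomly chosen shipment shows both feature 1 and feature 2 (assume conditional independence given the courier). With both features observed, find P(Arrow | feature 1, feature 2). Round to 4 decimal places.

With a uniform prior (1/6 each), posterior ∝ likelihood:
  FleetOne: 0.11 × 0.01 = 0.0011
  MetroPost: 0.175 × 0.17 = 0.02975
  QuickShip: 0.008 × 0.102 = 0.000816
  NorthLine: 0.29 × 0.365 = 0.10585
  Arrow: 0.23 × 0.468 = 0.10764
  Orbit: 0.16 × 0.115 = 0.0184
Normalizing constant = 0.263556.
P(Arrow | evidence) = 0.10764 / 0.263556 ≈ 0.4084.

0.4084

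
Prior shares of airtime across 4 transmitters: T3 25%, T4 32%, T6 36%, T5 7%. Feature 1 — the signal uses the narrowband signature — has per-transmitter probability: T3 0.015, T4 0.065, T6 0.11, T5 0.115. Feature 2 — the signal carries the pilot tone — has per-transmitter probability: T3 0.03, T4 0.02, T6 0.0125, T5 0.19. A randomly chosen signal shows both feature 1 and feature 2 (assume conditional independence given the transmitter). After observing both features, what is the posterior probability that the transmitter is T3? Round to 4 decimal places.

Unnormalized posteriors (prior × likelihood):
  T3: 0.25 × 0.015 × 0.03 = 0.0001125
  T4: 0.32 × 0.065 × 0.02 = 0.000416
  T6: 0.36 × 0.11 × 0.0125 = 0.000495
  T5: 0.07 × 0.115 × 0.19 = 0.0015295
Sum = 0.002553.
P(T3 | evidence) = 0.0001125 / 0.002553 ≈ 0.0441.

0.0441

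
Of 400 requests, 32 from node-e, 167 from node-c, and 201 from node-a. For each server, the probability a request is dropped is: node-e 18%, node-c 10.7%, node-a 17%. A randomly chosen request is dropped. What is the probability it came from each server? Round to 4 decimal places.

node-e 0.0997, node-c 0.3092, node-a 0.5912

Compute prior × likelihood for every hypothesis:
  node-e: 0.08 × 0.18 = 0.0144
  node-c: 0.4175 × 0.107 = 0.0446725
  node-a: 0.5025 × 0.17 = 0.085425
Normalizing constant = 0.1444975.
P(node-e | dropped) = 0.0144/0.1444975 ≈ 0.0997
P(node-c | dropped) = 0.0446725/0.1444975 ≈ 0.3092
P(node-a | dropped) = 0.085425/0.1444975 ≈ 0.5912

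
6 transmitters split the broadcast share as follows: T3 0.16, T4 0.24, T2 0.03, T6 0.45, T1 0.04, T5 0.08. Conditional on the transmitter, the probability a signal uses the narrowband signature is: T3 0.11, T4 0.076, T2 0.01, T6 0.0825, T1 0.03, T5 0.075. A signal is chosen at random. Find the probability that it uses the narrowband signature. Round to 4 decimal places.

0.0805

By Bayes' rule, posterior ∝ prior × likelihood:
  T3: 0.16 × 0.11 = 0.0176
  T4: 0.24 × 0.076 = 0.01824
  T2: 0.03 × 0.01 = 0.0003
  T6: 0.45 × 0.0825 = 0.037125
  T1: 0.04 × 0.03 = 0.0012
  T5: 0.08 × 0.075 = 0.006
P(narrowband) = 0.0176 + 0.01824 + 0.0003 + 0.037125 + 0.0012 + 0.006 = 0.080465 → 0.0805.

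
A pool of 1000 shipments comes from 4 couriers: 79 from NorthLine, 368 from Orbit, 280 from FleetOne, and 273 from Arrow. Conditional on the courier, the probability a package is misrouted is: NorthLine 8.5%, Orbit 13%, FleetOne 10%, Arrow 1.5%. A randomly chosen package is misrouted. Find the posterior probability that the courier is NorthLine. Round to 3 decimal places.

0.077

Prior × likelihood for each hypothesis:
  NorthLine: 0.079 × 0.085 = 0.006715
  Orbit: 0.368 × 0.13 = 0.04784
  FleetOne: 0.28 × 0.1 = 0.028
  Arrow: 0.273 × 0.015 = 0.004095
Normalizing constant = 0.08665.
P(NorthLine | evidence) = 0.006715 / 0.08665 ≈ 0.077.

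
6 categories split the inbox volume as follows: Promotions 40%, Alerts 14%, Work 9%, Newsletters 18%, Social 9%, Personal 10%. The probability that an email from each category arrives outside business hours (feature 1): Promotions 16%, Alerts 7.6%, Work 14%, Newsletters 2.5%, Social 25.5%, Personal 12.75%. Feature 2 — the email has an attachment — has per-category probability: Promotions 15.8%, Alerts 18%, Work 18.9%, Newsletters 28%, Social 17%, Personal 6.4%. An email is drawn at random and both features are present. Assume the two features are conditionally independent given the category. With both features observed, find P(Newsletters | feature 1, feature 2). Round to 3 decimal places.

Compute prior × likelihood for every hypothesis:
  Promotions: 0.4 × 0.16 × 0.158 = 0.010112
  Alerts: 0.14 × 0.076 × 0.18 = 0.0019152
  Work: 0.09 × 0.14 × 0.189 = 0.0023814
  Newsletters: 0.18 × 0.025 × 0.28 = 0.00126
  Social: 0.09 × 0.255 × 0.17 = 0.0039015
  Personal: 0.1 × 0.1275 × 0.064 = 0.000816
Sum = 0.0203861.
P(Newsletters | evidence) = 0.00126 / 0.0203861 ≈ 0.062.

0.062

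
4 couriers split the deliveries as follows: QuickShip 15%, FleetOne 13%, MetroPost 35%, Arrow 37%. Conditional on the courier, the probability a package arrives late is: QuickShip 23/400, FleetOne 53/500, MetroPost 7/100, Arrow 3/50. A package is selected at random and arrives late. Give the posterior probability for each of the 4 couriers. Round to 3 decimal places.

QuickShip 0.125, FleetOne 0.199, MetroPost 0.355, Arrow 0.321

Unnormalized posteriors (prior × likelihood):
  QuickShip: 0.15 × 0.0575 = 0.008625
  FleetOne: 0.13 × 0.106 = 0.01378
  MetroPost: 0.35 × 0.07 = 0.0245
  Arrow: 0.37 × 0.06 = 0.0222
Normalizing constant = 0.069105.
P(QuickShip | late) = 0.008625/0.069105 ≈ 0.125
P(FleetOne | late) = 0.01378/0.069105 ≈ 0.199
P(MetroPost | late) = 0.0245/0.069105 ≈ 0.355
P(Arrow | late) = 0.0222/0.069105 ≈ 0.321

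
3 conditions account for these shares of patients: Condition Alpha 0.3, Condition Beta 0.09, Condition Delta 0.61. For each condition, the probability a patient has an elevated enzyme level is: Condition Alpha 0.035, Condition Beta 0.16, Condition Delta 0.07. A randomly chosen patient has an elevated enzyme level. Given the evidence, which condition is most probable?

Condition Delta

By Bayes' rule, posterior ∝ prior × likelihood:
  Condition Alpha: 0.3 × 0.035 = 0.0105
  Condition Beta: 0.09 × 0.16 = 0.0144
  Condition Delta: 0.61 × 0.07 = 0.0427
Total = 0.0676.
Largest term belongs to Condition Delta, so Condition Delta is most probable.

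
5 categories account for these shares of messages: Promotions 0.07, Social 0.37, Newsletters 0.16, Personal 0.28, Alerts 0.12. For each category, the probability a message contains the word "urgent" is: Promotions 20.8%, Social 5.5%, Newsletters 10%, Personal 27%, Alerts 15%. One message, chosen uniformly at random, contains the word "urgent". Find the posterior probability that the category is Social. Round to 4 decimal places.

Prior × likelihood for each hypothesis:
  Promotions: 0.07 × 0.208 = 0.01456
  Social: 0.37 × 0.055 = 0.02035
  Newsletters: 0.16 × 0.1 = 0.016
  Personal: 0.28 × 0.27 = 0.0756
  Alerts: 0.12 × 0.15 = 0.018
Normalizing constant = 0.14451.
P(Social | evidence) = 0.02035 / 0.14451 ≈ 0.1408.

0.1408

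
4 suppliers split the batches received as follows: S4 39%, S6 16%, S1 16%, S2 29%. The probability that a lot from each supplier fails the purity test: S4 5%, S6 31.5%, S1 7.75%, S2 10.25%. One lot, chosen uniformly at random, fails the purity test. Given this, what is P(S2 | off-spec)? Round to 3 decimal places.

Unnormalized posteriors (prior × likelihood):
  S4: 0.39 × 0.05 = 0.0195
  S6: 0.16 × 0.315 = 0.0504
  S1: 0.16 × 0.0775 = 0.0124
  S2: 0.29 × 0.1025 = 0.029725
Normalizing constant = 0.112025.
P(S2 | evidence) = 0.029725 / 0.112025 ≈ 0.265.

0.265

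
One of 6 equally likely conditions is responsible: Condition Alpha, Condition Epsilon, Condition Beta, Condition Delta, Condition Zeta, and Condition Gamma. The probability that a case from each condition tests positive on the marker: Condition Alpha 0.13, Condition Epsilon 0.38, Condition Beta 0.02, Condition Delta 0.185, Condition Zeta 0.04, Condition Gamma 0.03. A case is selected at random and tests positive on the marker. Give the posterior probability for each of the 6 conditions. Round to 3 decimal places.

Condition Alpha 0.166, Condition Epsilon 0.484, Condition Beta 0.025, Condition Delta 0.236, Condition Zeta 0.051, Condition Gamma 0.038

Since the prior is uniform, the posterior is proportional to the likelihood:
  Condition Alpha: 0.13
  Condition Epsilon: 0.38
  Condition Beta: 0.02
  Condition Delta: 0.185
  Condition Zeta: 0.04
  Condition Gamma: 0.03
Total = 0.785.
P(Condition Alpha | marker-positive) = 0.13/0.785 ≈ 0.166
P(Condition Epsilon | marker-positive) = 0.38/0.785 ≈ 0.484
P(Condition Beta | marker-positive) = 0.02/0.785 ≈ 0.025
P(Condition Delta | marker-positive) = 0.185/0.785 ≈ 0.236
P(Condition Zeta | marker-positive) = 0.04/0.785 ≈ 0.051
P(Condition Gamma | marker-positive) = 0.03/0.785 ≈ 0.038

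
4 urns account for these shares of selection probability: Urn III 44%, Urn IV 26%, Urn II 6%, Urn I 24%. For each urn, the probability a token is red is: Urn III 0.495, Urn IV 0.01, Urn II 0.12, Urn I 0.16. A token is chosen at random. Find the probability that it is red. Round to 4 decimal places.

By Bayes' rule, posterior ∝ prior × likelihood:
  Urn III: 0.44 × 0.495 = 0.2178
  Urn IV: 0.26 × 0.01 = 0.0026
  Urn II: 0.06 × 0.12 = 0.0072
  Urn I: 0.24 × 0.16 = 0.0384
P(red) = 0.2178 + 0.0026 + 0.0072 + 0.0384 = 0.266 → 0.2660.

0.2660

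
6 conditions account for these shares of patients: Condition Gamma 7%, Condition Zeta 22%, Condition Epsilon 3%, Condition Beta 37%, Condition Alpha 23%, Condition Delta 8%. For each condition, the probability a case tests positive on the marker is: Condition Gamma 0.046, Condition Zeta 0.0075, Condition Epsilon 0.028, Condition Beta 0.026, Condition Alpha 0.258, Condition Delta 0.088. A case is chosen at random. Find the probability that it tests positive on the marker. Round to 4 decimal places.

0.0817

Compute prior × likelihood for every hypothesis:
  Condition Gamma: 0.07 × 0.046 = 0.00322
  Condition Zeta: 0.22 × 0.0075 = 0.00165
  Condition Epsilon: 0.03 × 0.028 = 0.00084
  Condition Beta: 0.37 × 0.026 = 0.00962
  Condition Alpha: 0.23 × 0.258 = 0.05934
  Condition Delta: 0.08 × 0.088 = 0.00704
P(marker-positive) = 0.00322 + 0.00165 + 0.00084 + 0.00962 + 0.05934 + 0.00704 = 0.08171 → 0.0817.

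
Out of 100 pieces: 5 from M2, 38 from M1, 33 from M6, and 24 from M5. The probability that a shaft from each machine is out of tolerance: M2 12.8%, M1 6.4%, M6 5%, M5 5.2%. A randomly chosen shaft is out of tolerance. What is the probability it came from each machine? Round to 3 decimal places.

Unnormalized posteriors (prior × likelihood):
  M2: 0.05 × 0.128 = 0.0064
  M1: 0.38 × 0.064 = 0.02432
  M6: 0.33 × 0.05 = 0.0165
  M5: 0.24 × 0.052 = 0.01248
Normalizing constant = 0.0597.
P(M2 | oversize) = 0.0064/0.0597 ≈ 0.107
P(M1 | oversize) = 0.02432/0.0597 ≈ 0.407
P(M6 | oversize) = 0.0165/0.0597 ≈ 0.276
P(M5 | oversize) = 0.01248/0.0597 ≈ 0.209

M2 0.107, M1 0.407, M6 0.276, M5 0.209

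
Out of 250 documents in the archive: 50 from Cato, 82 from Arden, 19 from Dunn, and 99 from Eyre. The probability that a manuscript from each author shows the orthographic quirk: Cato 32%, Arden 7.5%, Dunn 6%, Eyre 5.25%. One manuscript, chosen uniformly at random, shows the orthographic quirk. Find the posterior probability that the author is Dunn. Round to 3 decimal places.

Compute prior × likelihood for every hypothesis:
  Cato: 0.2 × 0.32 = 0.064
  Arden: 0.328 × 0.075 = 0.0246
  Dunn: 0.076 × 0.06 = 0.00456
  Eyre: 0.396 × 0.0525 = 0.02079
Sum = 0.11395.
P(Dunn | evidence) = 0.00456 / 0.11395 ≈ 0.040.

0.040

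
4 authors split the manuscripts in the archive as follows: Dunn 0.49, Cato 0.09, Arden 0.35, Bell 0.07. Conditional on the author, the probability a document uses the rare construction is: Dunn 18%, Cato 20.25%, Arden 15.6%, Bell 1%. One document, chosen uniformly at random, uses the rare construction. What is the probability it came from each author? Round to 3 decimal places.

Unnormalized posteriors (prior × likelihood):
  Dunn: 0.49 × 0.18 = 0.0882
  Cato: 0.09 × 0.2025 = 0.018225
  Arden: 0.35 × 0.156 = 0.0546
  Bell: 0.07 × 0.01 = 0.0007
Total = 0.161725.
P(Dunn | rare-form) = 0.0882/0.161725 ≈ 0.545
P(Cato | rare-form) = 0.018225/0.161725 ≈ 0.113
P(Arden | rare-form) = 0.0546/0.161725 ≈ 0.338
P(Bell | rare-form) = 0.0007/0.161725 ≈ 0.004
(Check: 0.545+0.113+0.338+0.004 = 1.000.)

Dunn 0.545, Cato 0.113, Arden 0.338, Bell 0.004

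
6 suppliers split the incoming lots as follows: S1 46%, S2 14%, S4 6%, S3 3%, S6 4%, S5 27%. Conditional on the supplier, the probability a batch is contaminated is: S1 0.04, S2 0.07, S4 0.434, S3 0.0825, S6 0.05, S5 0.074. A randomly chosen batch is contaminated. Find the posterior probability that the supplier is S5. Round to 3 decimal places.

0.254

Unnormalized posteriors (prior × likelihood):
  S1: 0.46 × 0.04 = 0.0184
  S2: 0.14 × 0.07 = 0.0098
  S4: 0.06 × 0.434 = 0.02604
  S3: 0.03 × 0.0825 = 0.002475
  S6: 0.04 × 0.05 = 0.002
  S5: 0.27 × 0.074 = 0.01998
Normalizing constant = 0.078695.
P(S5 | evidence) = 0.01998 / 0.078695 ≈ 0.254.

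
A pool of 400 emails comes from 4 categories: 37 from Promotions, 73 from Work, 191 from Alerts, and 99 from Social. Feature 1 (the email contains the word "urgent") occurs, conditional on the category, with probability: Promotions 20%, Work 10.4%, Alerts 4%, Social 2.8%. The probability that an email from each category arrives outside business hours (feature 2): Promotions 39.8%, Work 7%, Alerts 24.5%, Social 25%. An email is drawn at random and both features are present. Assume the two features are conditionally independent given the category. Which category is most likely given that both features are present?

Promotions

Compute prior × likelihood for every hypothesis:
  Promotions: 0.0925 × 0.2 × 0.398 = 0.007363
  Work: 0.1825 × 0.104 × 0.07 = 0.0013286
  Alerts: 0.4775 × 0.04 × 0.245 = 0.0046795
  Social: 0.2475 × 0.028 × 0.25 = 0.0017325
Total = 0.0151036.
Largest term belongs to Promotions, so Promotions is most probable.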